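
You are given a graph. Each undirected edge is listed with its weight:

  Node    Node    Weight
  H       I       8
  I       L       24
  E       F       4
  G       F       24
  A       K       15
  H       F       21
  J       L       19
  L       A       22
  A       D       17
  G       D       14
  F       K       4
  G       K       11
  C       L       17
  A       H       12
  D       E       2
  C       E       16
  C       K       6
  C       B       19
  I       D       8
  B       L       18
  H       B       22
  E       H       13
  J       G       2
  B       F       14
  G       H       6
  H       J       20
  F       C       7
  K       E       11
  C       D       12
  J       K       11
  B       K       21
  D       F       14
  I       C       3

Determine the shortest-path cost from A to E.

Compare a few routes:
A → K → F → E: 15+4+4 = 23
A → H → E: 12+13 = 25
A → D → E: 17+2 = 19
A → K → E: 15+11 = 26
Cheapest is A → D → E at 19.

19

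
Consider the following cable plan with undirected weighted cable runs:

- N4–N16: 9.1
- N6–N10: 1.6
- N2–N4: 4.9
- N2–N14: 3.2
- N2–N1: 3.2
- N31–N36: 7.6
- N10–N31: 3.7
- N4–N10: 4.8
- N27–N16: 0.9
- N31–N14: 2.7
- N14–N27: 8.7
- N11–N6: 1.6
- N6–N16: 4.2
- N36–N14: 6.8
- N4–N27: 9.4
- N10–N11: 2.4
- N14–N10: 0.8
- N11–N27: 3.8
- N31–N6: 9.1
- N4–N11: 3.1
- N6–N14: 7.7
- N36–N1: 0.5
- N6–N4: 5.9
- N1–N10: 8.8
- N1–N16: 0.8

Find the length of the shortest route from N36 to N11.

6

Settle nodes by increasing distance from N36:
N36: 0
N1: 0.5  (via N36)
N16: 1.3  (via N1)
N27: 2.2  (via N16)
N2: 3.7  (via N1)
N6: 5.5  (via N16)
N11: 6  (via N27)
Shortest route: N36–N1–N16–N27–N11 = 6.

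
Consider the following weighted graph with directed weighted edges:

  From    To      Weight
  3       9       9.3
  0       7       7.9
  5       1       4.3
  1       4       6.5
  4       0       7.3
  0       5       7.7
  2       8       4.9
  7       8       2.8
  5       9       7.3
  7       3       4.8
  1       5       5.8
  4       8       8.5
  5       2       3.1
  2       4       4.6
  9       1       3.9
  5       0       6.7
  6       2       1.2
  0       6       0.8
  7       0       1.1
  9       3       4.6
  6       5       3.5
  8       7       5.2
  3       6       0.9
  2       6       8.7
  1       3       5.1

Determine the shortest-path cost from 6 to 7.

Running Dijkstra from 6:
6: 0
2: 1.2  (via 6)
5: 3.5  (via 6)
4: 5.8  (via 2)
8: 6.1  (via 2)
1: 7.8  (via 5)
0: 10.2  (via 5)
9: 10.8  (via 5)
7: 11.3  (via 8)
Shortest route: 6–2–8–7 = 11.3.

11.3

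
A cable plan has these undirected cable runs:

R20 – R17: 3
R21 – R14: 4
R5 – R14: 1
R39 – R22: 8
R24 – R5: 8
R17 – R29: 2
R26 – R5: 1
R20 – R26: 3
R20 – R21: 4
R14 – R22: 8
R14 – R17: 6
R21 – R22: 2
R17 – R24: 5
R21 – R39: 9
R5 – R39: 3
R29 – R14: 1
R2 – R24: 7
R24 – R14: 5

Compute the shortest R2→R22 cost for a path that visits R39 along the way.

Shortest R2→R39: R2 → R24 → R14 → R5 → R39 = 16
Shortest R39→R22: R39 → R22 = 8
Total via R39: 16 + 8 = 24.

24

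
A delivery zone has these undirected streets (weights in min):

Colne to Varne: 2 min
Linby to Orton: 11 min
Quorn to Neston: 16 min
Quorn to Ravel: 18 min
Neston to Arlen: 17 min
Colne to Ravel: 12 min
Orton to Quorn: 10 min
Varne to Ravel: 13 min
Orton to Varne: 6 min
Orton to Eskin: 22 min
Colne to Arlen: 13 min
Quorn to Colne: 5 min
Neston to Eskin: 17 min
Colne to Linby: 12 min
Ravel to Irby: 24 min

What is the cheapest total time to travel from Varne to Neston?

Settle nodes by increasing distance from Varne:
Varne: 0
Colne: 2  (via Varne)
Orton: 6  (via Varne)
Quorn: 7  (via Colne)
Ravel: 13  (via Varne)
Linby: 14  (via Colne)
Arlen: 15  (via Colne)
Neston: 23  (via Quorn)
Shortest route: Varne → Colne → Quorn → Neston = 23 min.

23 min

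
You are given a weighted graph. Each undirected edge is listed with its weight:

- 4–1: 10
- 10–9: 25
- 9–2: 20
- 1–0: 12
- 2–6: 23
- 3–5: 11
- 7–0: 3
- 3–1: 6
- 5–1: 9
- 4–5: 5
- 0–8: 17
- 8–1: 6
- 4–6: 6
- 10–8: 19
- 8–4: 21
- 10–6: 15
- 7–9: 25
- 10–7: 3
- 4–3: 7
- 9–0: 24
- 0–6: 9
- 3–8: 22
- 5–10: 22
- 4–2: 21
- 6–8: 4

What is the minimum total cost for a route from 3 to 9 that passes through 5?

Best 3 to 5: 3 → 5 costing 11
Best 5 to 9: 5 → 4 → 6 → 0 → 9 costing 44
Total via 5: 11 + 44 = 55.

55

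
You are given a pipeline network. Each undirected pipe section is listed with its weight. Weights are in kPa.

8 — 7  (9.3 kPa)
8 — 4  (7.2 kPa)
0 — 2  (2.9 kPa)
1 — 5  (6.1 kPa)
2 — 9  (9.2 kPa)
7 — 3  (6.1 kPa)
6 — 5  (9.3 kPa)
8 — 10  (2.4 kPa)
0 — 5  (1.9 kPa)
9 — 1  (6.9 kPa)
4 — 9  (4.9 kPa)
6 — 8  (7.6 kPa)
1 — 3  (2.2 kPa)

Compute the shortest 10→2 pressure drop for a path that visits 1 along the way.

30.9 kPa

Best 10 to 1: 10 → 8 → 7 → 3 → 1 costing 20
Shortest 1→2: 1 → 5 → 0 → 2 = 10.9
Total via 1: 20 + 10.9 = 30.9 kPa.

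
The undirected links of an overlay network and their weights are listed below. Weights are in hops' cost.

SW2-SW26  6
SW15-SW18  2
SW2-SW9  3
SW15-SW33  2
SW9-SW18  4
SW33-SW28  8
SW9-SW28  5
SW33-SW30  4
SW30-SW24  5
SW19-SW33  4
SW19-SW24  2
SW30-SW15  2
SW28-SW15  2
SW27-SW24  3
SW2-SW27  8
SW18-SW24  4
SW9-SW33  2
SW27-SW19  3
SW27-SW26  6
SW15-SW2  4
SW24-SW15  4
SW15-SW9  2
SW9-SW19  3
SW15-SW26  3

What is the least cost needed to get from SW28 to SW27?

Candidate routes:
SW28 - SW15 - SW9 - SW19 - SW27: 2+2+3+3 = 10
SW28 - SW15 - SW24 - SW27: 2+4+3 = 9
Cheapest is SW28 - SW15 - SW24 - SW27 at 9 hops' cost.

9 hops' cost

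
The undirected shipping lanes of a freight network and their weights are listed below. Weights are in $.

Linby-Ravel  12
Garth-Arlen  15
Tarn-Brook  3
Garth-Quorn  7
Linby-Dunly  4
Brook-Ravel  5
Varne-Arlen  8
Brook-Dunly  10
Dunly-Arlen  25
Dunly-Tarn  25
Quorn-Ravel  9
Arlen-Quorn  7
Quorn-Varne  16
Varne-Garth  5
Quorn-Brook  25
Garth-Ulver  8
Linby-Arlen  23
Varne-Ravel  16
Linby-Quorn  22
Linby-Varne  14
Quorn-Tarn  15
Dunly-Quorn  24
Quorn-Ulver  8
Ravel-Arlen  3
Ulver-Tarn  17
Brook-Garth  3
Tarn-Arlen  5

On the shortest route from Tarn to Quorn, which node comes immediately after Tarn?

Arlen

Compare a few routes:
Tarn–Brook–Garth–Quorn: 3+3+7 = 13
Tarn–Arlen–Quorn: 5+7 = 12
Cheapest is Tarn–Arlen–Quorn at $12.
So from Tarn the first move is to Arlen.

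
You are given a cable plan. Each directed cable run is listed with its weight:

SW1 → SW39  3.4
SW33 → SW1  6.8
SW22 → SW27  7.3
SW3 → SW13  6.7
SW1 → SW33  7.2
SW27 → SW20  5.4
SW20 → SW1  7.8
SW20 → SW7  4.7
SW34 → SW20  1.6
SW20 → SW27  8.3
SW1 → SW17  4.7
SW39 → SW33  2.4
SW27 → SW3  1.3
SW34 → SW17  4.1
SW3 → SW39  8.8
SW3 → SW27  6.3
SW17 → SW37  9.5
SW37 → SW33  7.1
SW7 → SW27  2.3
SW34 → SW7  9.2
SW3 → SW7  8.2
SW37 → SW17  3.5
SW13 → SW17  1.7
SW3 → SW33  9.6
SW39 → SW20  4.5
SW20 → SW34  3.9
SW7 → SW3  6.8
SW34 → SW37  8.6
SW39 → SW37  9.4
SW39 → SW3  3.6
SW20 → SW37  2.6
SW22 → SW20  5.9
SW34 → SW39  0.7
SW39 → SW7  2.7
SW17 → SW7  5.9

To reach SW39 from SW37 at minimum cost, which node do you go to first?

SW33

Candidate routes:
SW37–SW33–SW1–SW39: 7.1+6.8+3.4 = 17.3
SW37–SW17–SW7–SW27–SW20–SW34–SW39: 3.5+5.9+2.3+5.4+3.9+0.7 = 21.7
Cheapest is SW37–SW33–SW1–SW39 at 17.3.
So from SW37 the first move is to SW33.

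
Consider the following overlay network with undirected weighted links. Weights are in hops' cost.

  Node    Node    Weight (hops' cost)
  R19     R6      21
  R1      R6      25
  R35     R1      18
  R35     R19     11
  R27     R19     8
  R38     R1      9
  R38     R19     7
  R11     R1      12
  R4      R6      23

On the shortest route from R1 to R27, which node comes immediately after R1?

R38

Compare a few routes:
R1 → R38 → R19 → R27: 9+7+8 = 24
R1 → R35 → R19 → R27: 18+11+8 = 37
R1 → R6 → R19 → R27: 25+21+8 = 54
The minimum is 24 hops' cost via R1 → R38 → R19 → R27.
So from R1 the first move is to R38.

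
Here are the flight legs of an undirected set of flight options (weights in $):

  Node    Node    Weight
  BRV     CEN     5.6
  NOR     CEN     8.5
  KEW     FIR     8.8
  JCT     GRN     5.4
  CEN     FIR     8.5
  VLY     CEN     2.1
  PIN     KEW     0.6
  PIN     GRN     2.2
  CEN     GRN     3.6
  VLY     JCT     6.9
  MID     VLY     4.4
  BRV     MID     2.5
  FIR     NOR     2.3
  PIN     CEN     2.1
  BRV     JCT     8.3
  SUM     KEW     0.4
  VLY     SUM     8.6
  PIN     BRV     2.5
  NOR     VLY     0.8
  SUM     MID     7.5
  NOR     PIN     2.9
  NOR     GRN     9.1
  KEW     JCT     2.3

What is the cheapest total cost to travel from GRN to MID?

$7.2

Shortest distances from GRN:
GRN: 0
PIN: 2.2  (via GRN)
KEW: 2.8  (via PIN)
SUM: 3.2  (via KEW)
CEN: 3.6  (via GRN)
BRV: 4.7  (via PIN)
JCT: 5.1  (via KEW)
NOR: 5.1  (via PIN)
VLY: 5.7  (via CEN)
MID: 7.2  (via BRV)
Shortest route: GRN → PIN → BRV → MID = $7.2.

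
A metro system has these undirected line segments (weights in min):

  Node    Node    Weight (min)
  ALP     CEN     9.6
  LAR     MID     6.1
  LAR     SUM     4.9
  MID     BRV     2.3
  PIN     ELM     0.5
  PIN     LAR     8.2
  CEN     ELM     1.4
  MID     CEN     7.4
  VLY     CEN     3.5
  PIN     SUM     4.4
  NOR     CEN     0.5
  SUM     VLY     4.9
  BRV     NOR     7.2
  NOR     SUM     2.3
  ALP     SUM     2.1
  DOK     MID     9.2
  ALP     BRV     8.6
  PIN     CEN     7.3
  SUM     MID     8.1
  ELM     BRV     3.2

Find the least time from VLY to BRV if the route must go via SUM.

12.3 min

Shortest VLY→SUM: VLY–SUM = 4.9
Best SUM to BRV: SUM–NOR–CEN–ELM–BRV costing 7.4
Total via SUM: 4.9 + 7.4 = 12.3 min.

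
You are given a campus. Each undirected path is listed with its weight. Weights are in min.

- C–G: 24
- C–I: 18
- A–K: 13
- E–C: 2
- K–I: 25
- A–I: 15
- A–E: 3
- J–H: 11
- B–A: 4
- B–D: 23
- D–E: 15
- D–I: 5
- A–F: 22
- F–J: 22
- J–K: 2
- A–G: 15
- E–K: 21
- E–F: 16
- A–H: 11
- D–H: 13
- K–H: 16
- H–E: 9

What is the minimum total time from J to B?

19 min

Candidate routes:
J → K → E → A → B: 2+21+3+4 = 30
J → K → A → B: 2+13+4 = 19
J → H → E → A → B: 11+9+3+4 = 27
J → H → A → B: 11+11+4 = 26
Cheapest is J → K → A → B at 19 min.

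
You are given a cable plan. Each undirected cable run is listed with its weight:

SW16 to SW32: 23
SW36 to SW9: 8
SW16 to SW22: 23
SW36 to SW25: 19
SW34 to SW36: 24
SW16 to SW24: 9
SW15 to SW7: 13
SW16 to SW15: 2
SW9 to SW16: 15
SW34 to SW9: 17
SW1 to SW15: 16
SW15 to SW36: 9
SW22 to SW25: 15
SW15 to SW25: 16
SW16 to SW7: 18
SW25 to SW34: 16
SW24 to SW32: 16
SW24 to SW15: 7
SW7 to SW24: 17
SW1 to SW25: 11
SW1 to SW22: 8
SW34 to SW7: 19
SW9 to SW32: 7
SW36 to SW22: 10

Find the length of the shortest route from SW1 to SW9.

Settle nodes by increasing distance from SW1:
SW1: 0
SW22: 8  (via SW1)
SW25: 11  (via SW1)
SW15: 16  (via SW1)
SW16: 18  (via SW15)
SW36: 18  (via SW22)
SW24: 23  (via SW15)
SW9: 26  (via SW36)
Shortest route: SW1 → SW22 → SW36 → SW9 = 26.

26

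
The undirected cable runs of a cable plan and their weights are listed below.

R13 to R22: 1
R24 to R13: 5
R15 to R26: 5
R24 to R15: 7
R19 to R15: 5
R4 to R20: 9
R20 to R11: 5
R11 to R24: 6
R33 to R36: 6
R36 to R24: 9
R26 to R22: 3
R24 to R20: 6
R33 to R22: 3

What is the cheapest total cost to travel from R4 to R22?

21

Shortest distances from R4:
R4: 0
R20: 9  (via R4)
R11: 14  (via R20)
R24: 15  (via R20)
R13: 20  (via R24)
R22: 21  (via R13)
Shortest route: R4 → R20 → R24 → R13 → R22 = 21.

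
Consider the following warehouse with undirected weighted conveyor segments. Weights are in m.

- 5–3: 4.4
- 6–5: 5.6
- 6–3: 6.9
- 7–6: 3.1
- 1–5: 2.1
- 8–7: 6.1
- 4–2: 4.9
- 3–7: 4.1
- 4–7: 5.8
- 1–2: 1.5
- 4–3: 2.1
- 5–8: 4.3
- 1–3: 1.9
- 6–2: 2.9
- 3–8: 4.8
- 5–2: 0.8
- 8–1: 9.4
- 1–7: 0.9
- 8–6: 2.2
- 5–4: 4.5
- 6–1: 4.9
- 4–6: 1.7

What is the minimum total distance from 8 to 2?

5.1 m

Candidate routes:
8–6–7–1–2: 2.2+3.1+0.9+1.5 = 7.7
8–6–2: 2.2+2.9 = 5.1
8–5–1–2: 4.3+2.1+1.5 = 7.9
The minimum is 5.1 m via 8–6–2.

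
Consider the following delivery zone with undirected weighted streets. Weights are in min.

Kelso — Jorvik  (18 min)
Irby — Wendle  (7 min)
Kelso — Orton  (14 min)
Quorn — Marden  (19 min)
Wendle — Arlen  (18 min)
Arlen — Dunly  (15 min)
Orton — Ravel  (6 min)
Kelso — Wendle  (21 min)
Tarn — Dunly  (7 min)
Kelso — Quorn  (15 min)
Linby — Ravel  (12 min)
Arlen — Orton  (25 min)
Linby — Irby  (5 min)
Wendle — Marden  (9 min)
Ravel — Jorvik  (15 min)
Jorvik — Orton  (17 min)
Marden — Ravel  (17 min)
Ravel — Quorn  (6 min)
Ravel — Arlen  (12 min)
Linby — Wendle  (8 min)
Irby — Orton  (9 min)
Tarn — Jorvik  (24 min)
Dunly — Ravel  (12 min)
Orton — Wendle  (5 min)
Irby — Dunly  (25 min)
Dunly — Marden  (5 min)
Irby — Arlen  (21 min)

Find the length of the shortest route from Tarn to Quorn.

Enumerating some paths:
Tarn–Dunly–Ravel–Quorn: 7+12+6 = 25
Tarn–Dunly–Marden–Ravel–Quorn: 7+5+17+6 = 35
Tarn–Dunly–Marden–Quorn: 7+5+19 = 31
Tarn–Dunly–Marden–Wendle–Orton–Ravel–Quorn: 7+5+9+5+6+6 = 38
The minimum is 25 min via Tarn–Dunly–Ravel–Quorn.

25 min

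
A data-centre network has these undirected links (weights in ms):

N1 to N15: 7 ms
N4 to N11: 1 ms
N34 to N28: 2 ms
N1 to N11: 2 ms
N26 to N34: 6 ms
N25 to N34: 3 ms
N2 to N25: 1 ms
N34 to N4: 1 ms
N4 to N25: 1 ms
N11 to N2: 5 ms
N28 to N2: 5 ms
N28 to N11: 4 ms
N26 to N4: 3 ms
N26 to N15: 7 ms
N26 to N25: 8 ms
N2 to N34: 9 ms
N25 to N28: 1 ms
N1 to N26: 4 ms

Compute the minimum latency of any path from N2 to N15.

12 ms

Settle nodes by increasing distance from N2:
N2: 0
N25: 1  (via N2)
N28: 2  (via N25)
N4: 2  (via N25)
N34: 3  (via N4)
N11: 3  (via N4)
N1: 5  (via N11)
N26: 5  (via N4)
N15: 12  (via N1)
Shortest route: N2–N25–N4–N11–N1–N15 = 12 ms.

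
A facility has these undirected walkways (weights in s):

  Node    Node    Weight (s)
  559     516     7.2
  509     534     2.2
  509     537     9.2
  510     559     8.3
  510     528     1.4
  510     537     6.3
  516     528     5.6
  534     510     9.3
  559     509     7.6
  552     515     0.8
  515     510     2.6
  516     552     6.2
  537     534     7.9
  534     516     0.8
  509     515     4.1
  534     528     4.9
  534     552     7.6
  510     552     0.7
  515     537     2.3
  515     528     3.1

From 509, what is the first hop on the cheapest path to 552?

515

Candidate routes:
509 - 534 - 528 - 510 - 552: 2.2+4.9+1.4+0.7 = 9.2
509 - 515 - 552: 4.1+0.8 = 4.9
509 - 515 - 510 - 552: 4.1+2.6+0.7 = 7.4
The minimum is 4.9 s via 509 - 515 - 552.
So from 509 the first move is to 515.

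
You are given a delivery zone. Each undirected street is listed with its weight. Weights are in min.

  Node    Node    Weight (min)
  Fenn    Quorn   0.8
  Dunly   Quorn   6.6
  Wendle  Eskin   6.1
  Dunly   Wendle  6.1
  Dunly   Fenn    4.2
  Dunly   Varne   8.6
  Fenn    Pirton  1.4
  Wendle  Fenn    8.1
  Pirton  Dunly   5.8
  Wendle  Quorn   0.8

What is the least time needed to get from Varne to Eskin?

Enumerating some paths:
Varne - Dunly - Fenn - Quorn - Wendle - Eskin: 8.6+4.2+0.8+0.8+6.1 = 20.5
Varne - Dunly - Wendle - Eskin: 8.6+6.1+6.1 = 20.8
Cheapest is Varne - Dunly - Fenn - Quorn - Wendle - Eskin at 20.5 min.

20.5 min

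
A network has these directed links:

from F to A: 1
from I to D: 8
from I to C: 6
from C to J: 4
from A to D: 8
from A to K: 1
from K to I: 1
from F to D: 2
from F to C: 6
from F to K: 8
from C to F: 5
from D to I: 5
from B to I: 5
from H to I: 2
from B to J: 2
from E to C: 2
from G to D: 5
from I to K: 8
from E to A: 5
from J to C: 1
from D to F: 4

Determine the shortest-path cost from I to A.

Running Dijkstra from I:
I: 0
C: 6  (via I)
D: 8  (via I)
K: 8  (via I)
J: 10  (via C)
F: 11  (via C)
A: 12  (via F)
Shortest route: I → C → F → A = 12.

12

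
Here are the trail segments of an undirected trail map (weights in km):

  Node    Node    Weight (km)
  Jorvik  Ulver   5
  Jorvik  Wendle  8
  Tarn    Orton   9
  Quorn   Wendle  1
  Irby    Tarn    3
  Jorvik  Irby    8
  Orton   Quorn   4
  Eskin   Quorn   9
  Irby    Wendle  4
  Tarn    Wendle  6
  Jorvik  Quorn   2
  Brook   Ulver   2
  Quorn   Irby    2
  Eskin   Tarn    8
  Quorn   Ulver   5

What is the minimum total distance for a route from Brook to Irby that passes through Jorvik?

Best Brook to Jorvik: Brook → Ulver → Jorvik costing 7
Best Jorvik to Irby: Jorvik → Quorn → Irby costing 4
Total via Jorvik: 7 + 4 = 11 km.

11 km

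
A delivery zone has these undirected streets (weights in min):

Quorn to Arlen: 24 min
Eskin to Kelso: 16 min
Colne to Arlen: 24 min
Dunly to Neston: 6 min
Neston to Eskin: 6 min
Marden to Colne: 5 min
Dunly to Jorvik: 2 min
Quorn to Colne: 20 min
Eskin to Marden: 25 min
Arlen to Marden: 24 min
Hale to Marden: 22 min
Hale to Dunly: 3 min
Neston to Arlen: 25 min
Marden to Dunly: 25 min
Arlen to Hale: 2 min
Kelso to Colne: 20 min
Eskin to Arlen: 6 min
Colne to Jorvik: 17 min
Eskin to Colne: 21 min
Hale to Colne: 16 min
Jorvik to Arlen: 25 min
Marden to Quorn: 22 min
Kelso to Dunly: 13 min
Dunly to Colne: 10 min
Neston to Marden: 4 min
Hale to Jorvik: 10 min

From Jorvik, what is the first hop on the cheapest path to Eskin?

Dunly

Enumerating some paths:
Jorvik–Hale–Arlen–Eskin: 10+2+6 = 18
Jorvik–Dunly–Neston–Eskin: 2+6+6 = 14
Jorvik–Dunly–Hale–Arlen–Eskin: 2+3+2+6 = 13
Jorvik–Hale–Dunly–Neston–Eskin: 10+3+6+6 = 25
Cheapest is Jorvik–Dunly–Hale–Arlen–Eskin at 13 min.
So from Jorvik the first move is to Dunly.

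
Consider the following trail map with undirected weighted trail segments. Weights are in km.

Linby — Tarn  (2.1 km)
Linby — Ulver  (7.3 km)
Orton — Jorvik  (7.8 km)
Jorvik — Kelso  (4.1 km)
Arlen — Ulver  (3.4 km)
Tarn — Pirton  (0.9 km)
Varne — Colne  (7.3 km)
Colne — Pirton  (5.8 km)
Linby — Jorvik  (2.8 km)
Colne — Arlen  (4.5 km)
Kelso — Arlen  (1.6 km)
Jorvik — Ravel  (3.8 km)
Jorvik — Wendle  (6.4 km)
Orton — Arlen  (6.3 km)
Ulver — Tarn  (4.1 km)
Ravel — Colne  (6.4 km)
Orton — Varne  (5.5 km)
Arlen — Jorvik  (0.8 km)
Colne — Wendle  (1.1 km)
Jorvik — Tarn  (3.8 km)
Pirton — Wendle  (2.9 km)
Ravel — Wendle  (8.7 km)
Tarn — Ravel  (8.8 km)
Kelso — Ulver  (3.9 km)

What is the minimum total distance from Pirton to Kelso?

Shortest distances from Pirton:
Pirton: 0
Tarn: 0.9  (via Pirton)
Wendle: 2.9  (via Pirton)
Linby: 3  (via Tarn)
Colne: 4  (via Wendle)
Jorvik: 4.7  (via Tarn)
Ulver: 5  (via Tarn)
Arlen: 5.5  (via Jorvik)
Kelso: 7.1  (via Arlen)
Shortest route: Pirton → Tarn → Jorvik → Arlen → Kelso = 7.1 km.

7.1 km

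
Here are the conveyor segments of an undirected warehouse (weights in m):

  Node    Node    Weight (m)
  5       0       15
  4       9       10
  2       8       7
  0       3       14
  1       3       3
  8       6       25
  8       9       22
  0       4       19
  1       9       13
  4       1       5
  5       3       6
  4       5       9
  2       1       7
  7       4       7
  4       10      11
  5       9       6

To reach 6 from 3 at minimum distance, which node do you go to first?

Enumerating some paths:
3 - 5 - 4 - 1 - 2 - 8 - 6: 6+9+5+7+7+25 = 59
3 - 1 - 2 - 8 - 6: 3+7+7+25 = 42
3 - 5 - 9 - 8 - 6: 6+6+22+25 = 59
The minimum is 42 m via 3 - 1 - 2 - 8 - 6.
So from 3 the first move is to 1.

1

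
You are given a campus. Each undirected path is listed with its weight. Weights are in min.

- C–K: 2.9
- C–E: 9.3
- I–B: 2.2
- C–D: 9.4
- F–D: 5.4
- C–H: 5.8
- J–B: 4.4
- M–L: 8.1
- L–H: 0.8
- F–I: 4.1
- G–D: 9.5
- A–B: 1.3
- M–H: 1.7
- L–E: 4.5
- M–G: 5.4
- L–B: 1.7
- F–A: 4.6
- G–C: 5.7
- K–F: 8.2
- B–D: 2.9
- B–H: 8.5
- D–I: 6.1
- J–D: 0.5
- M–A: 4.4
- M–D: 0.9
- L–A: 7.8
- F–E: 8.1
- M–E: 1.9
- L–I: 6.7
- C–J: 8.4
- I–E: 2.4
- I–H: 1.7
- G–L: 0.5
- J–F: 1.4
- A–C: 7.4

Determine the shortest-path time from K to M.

Settle nodes by increasing distance from K:
K: 0
C: 2.9  (via K)
F: 8.2  (via K)
G: 8.6  (via C)
H: 8.7  (via C)
L: 9.1  (via G)
J: 9.6  (via F)
D: 10.1  (via J)
A: 10.3  (via C)
I: 10.4  (via H)
M: 10.4  (via H)
Shortest route: K–C–H–M = 10.4 min.

10.4 min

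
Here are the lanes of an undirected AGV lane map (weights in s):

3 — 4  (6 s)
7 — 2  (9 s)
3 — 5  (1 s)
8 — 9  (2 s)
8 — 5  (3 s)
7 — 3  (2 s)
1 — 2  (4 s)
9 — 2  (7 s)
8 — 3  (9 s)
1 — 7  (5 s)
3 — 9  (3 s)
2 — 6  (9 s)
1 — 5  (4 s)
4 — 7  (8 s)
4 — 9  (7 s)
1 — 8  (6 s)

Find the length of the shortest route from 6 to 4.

23 s

Candidate routes:
6 → 2 → 9 → 4: 9+7+7 = 23
6 → 2 → 1 → 5 → 3 → 4: 9+4+4+1+6 = 24
Cheapest is 6 → 2 → 9 → 4 at 23 s.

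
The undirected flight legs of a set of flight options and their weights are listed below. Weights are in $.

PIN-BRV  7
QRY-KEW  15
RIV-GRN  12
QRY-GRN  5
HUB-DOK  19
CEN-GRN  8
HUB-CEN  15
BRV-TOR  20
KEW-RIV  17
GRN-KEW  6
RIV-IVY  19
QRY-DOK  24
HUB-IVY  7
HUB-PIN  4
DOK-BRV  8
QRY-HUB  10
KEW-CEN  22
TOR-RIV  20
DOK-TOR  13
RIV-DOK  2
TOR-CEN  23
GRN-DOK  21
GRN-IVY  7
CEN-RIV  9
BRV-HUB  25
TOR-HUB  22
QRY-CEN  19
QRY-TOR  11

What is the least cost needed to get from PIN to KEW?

$24

Running Dijkstra from PIN:
PIN: 0
HUB: 4  (via PIN)
BRV: 7  (via PIN)
IVY: 11  (via HUB)
QRY: 14  (via HUB)
DOK: 15  (via BRV)
RIV: 17  (via DOK)
GRN: 18  (via IVY)
CEN: 19  (via HUB)
KEW: 24  (via GRN)
Shortest route: PIN–HUB–IVY–GRN–KEW = $24.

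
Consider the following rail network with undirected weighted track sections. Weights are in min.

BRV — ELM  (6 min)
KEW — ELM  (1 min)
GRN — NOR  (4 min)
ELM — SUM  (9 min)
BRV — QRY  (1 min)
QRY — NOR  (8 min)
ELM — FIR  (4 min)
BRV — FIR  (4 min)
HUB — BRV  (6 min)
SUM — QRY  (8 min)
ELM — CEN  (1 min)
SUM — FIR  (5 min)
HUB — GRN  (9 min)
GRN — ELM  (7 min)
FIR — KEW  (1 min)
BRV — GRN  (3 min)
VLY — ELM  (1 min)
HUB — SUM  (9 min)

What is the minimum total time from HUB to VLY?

13 min

Compare a few routes:
HUB–BRV–FIR–ELM–VLY: 6+4+4+1 = 15
HUB–BRV–ELM–VLY: 6+6+1 = 13
The minimum is 13 min via HUB–BRV–ELM–VLY.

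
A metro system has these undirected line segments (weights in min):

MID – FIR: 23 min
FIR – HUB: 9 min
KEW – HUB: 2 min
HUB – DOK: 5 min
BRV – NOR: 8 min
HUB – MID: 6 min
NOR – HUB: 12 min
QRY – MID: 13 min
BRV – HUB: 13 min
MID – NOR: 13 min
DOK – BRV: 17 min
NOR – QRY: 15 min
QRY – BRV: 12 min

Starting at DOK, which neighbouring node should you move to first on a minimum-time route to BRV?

Compare a few routes:
DOK → HUB → MID → NOR → BRV: 5+6+13+8 = 32
DOK → HUB → BRV: 5+13 = 18
DOK → HUB → NOR → BRV: 5+12+8 = 25
DOK → BRV: 17 = 17
Cheapest is DOK → BRV at 17 min.
So from DOK the first move is to BRV.

BRV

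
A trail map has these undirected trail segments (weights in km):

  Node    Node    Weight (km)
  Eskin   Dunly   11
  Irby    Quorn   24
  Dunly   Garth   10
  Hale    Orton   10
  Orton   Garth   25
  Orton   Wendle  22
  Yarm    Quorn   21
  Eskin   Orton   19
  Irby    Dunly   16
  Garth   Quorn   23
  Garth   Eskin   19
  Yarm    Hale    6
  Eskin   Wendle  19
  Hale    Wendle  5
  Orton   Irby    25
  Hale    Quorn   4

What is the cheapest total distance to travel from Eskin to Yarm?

30 km

Enumerating some paths:
Eskin–Wendle–Hale–Yarm: 19+5+6 = 30
Eskin–Orton–Hale–Yarm: 19+10+6 = 35
Cheapest is Eskin–Wendle–Hale–Yarm at 30 km.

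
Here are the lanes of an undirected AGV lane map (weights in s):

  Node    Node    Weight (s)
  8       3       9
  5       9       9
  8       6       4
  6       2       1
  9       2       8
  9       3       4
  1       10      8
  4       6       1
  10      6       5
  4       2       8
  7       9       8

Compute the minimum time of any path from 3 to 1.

Compare a few routes:
3 - 8 - 6 - 10 - 1: 9+4+5+8 = 26
3 - 9 - 2 - 4 - 6 - 10 - 1: 4+8+8+1+5+8 = 34
The minimum is 26 s via 3 - 8 - 6 - 10 - 1.

26 s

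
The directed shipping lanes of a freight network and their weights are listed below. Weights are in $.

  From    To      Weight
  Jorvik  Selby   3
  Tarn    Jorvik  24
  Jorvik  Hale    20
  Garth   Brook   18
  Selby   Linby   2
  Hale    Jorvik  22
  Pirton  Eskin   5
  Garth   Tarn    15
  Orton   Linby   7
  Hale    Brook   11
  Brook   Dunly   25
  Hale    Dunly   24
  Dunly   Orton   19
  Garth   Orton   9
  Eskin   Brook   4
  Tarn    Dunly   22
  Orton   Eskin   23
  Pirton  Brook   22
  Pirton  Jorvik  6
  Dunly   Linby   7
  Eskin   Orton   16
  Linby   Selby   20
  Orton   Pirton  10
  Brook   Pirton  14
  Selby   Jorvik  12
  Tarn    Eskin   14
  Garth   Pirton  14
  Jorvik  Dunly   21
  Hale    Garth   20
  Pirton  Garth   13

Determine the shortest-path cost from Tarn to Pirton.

$32

Compare a few routes:
Tarn–Dunly–Orton–Pirton: 22+19+10 = 51
Tarn–Eskin–Brook–Pirton: 14+4+14 = 32
Tarn–Jorvik–Hale–Brook–Pirton: 24+20+11+14 = 69
Tarn–Eskin–Orton–Pirton: 14+16+10 = 40
The minimum is $32 via Tarn–Eskin–Brook–Pirton.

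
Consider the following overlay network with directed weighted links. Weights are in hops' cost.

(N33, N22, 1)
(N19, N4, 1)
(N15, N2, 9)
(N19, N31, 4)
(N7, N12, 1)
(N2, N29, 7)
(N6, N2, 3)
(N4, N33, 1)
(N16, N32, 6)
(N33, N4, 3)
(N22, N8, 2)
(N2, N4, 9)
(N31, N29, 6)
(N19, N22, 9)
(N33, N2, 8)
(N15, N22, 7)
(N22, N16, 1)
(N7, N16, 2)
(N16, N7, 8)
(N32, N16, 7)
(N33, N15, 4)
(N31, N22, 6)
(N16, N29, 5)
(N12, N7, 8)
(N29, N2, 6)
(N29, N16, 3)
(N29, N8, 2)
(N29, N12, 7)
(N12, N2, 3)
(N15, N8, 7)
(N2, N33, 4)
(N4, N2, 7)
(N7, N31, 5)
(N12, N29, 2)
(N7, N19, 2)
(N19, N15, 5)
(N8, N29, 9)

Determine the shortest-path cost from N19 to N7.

Enumerating some paths:
N19 → N4 → N33 → N22 → N16 → N7: 1+1+1+1+8 = 12
N19 → N22 → N16 → N7: 9+1+8 = 18
N19 → N31 → N22 → N16 → N7: 4+6+1+8 = 19
The minimum is 12 hops' cost via N19 → N4 → N33 → N22 → N16 → N7.

12 hops' cost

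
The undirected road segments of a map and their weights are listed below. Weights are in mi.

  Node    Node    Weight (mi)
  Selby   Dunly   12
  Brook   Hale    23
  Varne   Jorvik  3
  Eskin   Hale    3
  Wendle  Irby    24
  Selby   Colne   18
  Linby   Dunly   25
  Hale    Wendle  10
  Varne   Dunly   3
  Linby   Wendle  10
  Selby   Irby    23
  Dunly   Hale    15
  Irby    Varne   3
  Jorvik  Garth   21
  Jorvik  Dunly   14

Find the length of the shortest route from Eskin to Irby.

24 mi

Enumerating some paths:
Eskin - Hale - Wendle - Irby: 3+10+24 = 37
Eskin - Hale - Dunly - Jorvik - Varne - Irby: 3+15+14+3+3 = 38
Eskin - Hale - Dunly - Varne - Irby: 3+15+3+3 = 24
Cheapest is Eskin - Hale - Dunly - Varne - Irby at 24 mi.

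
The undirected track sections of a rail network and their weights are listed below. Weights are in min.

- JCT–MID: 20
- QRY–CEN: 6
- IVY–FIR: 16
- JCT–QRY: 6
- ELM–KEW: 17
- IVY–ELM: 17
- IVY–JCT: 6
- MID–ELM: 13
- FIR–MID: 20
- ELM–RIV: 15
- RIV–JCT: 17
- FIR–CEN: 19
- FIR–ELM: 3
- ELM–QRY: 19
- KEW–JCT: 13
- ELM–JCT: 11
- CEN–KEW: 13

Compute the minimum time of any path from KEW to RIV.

Enumerating some paths:
KEW → JCT → ELM → RIV: 13+11+15 = 39
KEW → CEN → QRY → JCT → RIV: 13+6+6+17 = 42
KEW → JCT → RIV: 13+17 = 30
KEW → ELM → RIV: 17+15 = 32
The minimum is 30 min via KEW → JCT → RIV.

30 min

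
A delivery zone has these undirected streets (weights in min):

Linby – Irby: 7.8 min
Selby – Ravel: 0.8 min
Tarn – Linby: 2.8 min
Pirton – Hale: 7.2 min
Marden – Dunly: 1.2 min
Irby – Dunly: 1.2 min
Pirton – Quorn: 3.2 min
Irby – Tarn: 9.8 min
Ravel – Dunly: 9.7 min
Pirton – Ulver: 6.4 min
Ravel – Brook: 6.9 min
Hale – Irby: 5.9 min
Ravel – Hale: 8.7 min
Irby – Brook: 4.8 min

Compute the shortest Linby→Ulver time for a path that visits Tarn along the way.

Best Linby to Tarn: Linby → Tarn costing 2.8
Shortest Tarn→Ulver: Tarn → Irby → Hale → Pirton → Ulver = 29.3
Total via Tarn: 2.8 + 29.3 = 32.1 min.

32.1 min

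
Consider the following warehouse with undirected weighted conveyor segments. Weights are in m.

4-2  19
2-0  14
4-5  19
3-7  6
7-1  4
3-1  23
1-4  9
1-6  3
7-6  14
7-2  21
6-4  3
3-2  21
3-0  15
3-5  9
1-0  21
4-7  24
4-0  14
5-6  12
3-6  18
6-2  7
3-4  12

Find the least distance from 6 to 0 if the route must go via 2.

21 m

Shortest 6→2: 6 → 2 = 7
Shortest 2→0: 2 → 0 = 14
Total via 2: 7 + 14 = 21 m.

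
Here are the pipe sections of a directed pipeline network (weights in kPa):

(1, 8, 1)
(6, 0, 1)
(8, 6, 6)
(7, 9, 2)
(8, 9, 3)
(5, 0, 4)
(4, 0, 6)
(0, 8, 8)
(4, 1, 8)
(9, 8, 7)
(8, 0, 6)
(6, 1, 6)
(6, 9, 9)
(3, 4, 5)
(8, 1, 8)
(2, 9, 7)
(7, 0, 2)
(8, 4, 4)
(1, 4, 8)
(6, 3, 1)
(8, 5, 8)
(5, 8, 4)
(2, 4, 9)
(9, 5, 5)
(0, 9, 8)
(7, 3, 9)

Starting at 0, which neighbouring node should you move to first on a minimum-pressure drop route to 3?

Enumerating some paths:
0–8–6–3: 8+6+1 = 15
0–9–8–6–3: 8+7+6+1 = 22
The minimum is 15 kPa via 0–8–6–3.
So from 0 the first move is to 8.

8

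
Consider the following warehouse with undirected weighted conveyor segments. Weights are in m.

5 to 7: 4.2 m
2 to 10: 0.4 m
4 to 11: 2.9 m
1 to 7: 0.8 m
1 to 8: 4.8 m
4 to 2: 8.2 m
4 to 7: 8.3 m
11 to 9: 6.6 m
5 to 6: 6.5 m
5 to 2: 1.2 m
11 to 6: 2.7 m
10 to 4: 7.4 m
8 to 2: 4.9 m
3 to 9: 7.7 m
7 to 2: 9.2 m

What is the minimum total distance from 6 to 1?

11.5 m

Enumerating some paths:
6 → 11 → 4 → 7 → 1: 2.7+2.9+8.3+0.8 = 14.7
6 → 5 → 7 → 1: 6.5+4.2+0.8 = 11.5
6 → 5 → 2 → 8 → 1: 6.5+1.2+4.9+4.8 = 17.4
Cheapest is 6 → 5 → 7 → 1 at 11.5 m.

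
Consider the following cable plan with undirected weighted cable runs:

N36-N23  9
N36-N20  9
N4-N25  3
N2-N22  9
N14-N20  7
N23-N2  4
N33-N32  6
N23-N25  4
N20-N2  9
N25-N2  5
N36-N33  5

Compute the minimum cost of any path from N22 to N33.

27

Compare a few routes:
N22–N2–N20–N36–N33: 9+9+9+5 = 32
N22–N2–N23–N36–N33: 9+4+9+5 = 27
The minimum is 27 via N22–N2–N23–N36–N33.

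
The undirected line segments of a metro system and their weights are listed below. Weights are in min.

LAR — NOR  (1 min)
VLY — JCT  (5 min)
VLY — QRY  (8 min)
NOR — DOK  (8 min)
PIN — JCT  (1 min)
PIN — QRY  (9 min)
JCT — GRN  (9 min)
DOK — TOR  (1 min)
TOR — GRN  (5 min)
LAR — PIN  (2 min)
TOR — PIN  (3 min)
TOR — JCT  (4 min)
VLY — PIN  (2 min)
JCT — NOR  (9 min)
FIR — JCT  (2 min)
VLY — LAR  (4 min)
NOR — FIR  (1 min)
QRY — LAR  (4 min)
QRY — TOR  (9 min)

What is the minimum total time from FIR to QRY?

6 min

Enumerating some paths:
FIR–JCT–PIN–LAR–QRY: 2+1+2+4 = 9
FIR–NOR–LAR–QRY: 1+1+4 = 6
Cheapest is FIR–NOR–LAR–QRY at 6 min.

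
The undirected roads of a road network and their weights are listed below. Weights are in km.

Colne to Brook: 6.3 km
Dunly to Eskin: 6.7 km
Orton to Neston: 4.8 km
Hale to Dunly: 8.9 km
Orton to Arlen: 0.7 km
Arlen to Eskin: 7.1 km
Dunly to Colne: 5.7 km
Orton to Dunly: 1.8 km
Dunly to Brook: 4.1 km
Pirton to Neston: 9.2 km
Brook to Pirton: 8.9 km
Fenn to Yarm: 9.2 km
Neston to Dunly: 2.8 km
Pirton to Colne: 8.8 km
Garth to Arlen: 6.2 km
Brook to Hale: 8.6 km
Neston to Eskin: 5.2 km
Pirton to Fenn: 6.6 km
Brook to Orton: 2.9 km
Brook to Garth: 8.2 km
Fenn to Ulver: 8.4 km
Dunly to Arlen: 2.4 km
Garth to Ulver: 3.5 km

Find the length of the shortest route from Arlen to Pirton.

12.5 km

Enumerating some paths:
Arlen → Dunly → Neston → Pirton: 2.4+2.8+9.2 = 14.4
Arlen → Orton → Brook → Pirton: 0.7+2.9+8.9 = 12.5
Arlen → Orton → Dunly → Neston → Pirton: 0.7+1.8+2.8+9.2 = 14.5
The minimum is 12.5 km via Arlen → Orton → Brook → Pirton.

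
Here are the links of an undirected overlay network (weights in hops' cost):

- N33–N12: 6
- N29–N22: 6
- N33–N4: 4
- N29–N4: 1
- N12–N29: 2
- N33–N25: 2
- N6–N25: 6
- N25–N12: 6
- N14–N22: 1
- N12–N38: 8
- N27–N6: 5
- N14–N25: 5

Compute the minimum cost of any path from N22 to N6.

Enumerating some paths:
N22 - N29 - N4 - N33 - N25 - N6: 6+1+4+2+6 = 19
N22 - N14 - N25 - N6: 1+5+6 = 12
The minimum is 12 hops' cost via N22 - N14 - N25 - N6.

12 hops' cost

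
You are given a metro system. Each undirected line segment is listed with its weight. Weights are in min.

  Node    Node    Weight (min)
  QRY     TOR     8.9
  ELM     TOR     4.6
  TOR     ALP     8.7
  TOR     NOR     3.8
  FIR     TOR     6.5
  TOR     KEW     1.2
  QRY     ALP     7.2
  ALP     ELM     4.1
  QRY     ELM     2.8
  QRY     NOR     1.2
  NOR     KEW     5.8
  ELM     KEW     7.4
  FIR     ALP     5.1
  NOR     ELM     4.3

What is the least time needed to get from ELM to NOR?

Running Dijkstra from ELM:
ELM: 0
QRY: 2.8  (via ELM)
NOR: 4  (via QRY)
Shortest route: ELM → QRY → NOR = 4 min.

4 min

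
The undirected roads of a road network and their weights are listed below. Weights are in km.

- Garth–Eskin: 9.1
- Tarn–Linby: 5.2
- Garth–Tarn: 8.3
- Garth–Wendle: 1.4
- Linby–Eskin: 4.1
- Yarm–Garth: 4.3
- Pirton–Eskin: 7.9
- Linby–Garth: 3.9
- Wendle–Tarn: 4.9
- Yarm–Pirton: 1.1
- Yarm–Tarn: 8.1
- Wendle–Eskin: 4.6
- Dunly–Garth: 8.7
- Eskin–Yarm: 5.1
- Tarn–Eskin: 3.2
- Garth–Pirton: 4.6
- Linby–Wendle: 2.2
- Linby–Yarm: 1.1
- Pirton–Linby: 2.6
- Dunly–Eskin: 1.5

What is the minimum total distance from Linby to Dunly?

5.6 km

Enumerating some paths:
Linby - Tarn - Eskin - Dunly: 5.2+3.2+1.5 = 9.9
Linby - Wendle - Eskin - Dunly: 2.2+4.6+1.5 = 8.3
Linby - Eskin - Dunly: 4.1+1.5 = 5.6
Linby - Yarm - Eskin - Dunly: 1.1+5.1+1.5 = 7.7
Cheapest is Linby - Eskin - Dunly at 5.6 km.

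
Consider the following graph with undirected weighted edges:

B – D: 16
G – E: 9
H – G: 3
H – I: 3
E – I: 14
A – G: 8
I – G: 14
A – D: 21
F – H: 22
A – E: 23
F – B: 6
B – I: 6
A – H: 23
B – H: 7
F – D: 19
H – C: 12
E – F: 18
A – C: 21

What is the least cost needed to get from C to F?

25

Shortest distances from C:
C: 0
H: 12  (via C)
G: 15  (via H)
I: 15  (via H)
B: 19  (via H)
A: 21  (via C)
E: 24  (via G)
F: 25  (via B)
Shortest route: C → H → B → F = 25.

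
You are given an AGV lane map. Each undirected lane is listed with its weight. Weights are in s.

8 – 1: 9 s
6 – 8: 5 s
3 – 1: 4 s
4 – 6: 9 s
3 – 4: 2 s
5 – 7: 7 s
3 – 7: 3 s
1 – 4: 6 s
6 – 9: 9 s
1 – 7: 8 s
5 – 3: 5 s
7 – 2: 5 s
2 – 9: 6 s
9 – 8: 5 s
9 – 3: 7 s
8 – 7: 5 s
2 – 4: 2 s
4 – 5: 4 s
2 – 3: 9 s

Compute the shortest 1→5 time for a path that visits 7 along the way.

Best 1 to 7: 1–3–7 costing 7
Shortest 7→5: 7–5 = 7
Total via 7: 7 + 7 = 14 s.

14 s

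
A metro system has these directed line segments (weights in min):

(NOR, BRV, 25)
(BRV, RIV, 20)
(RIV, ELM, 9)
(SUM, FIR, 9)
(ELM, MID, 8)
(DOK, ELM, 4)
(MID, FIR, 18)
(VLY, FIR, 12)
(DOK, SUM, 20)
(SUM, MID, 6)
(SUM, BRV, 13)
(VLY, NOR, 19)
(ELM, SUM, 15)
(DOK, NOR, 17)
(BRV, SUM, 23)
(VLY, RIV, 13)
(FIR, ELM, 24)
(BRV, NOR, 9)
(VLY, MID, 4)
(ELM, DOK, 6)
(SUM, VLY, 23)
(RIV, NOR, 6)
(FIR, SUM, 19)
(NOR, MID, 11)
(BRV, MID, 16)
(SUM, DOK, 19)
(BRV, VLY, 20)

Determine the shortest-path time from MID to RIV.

70 min

Compare a few routes:
MID - FIR - SUM - BRV - RIV: 18+19+13+20 = 70
MID - FIR - SUM - BRV - VLY - RIV: 18+19+13+20+13 = 83
MID - FIR - SUM - VLY - RIV: 18+19+23+13 = 73
MID - FIR - ELM - SUM - BRV - RIV: 18+24+15+13+20 = 90
The minimum is 70 min via MID - FIR - SUM - BRV - RIV.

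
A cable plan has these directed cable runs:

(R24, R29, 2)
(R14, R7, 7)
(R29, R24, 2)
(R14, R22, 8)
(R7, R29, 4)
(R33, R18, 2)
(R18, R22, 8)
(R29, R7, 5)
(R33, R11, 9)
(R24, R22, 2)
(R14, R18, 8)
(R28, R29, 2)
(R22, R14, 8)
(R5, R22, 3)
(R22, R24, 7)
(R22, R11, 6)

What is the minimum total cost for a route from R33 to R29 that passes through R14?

29

Shortest R33→R14: R33–R18–R22–R14 = 18
Shortest R14→R29: R14–R7–R29 = 11
Total via R14: 18 + 11 = 29.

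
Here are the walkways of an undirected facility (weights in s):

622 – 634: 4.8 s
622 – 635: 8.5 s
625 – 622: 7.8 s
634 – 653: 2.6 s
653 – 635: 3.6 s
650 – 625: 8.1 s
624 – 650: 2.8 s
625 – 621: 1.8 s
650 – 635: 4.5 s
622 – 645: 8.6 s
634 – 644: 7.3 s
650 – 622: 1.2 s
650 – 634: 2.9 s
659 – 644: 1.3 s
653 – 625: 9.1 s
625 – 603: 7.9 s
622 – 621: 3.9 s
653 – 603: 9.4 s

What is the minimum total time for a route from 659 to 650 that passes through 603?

35.4 s

Best 659 to 603: 659 → 644 → 634 → 653 → 603 costing 20.6
Best 603 to 650: 603 → 625 → 621 → 622 → 650 costing 14.8
Total via 603: 20.6 + 14.8 = 35.4 s.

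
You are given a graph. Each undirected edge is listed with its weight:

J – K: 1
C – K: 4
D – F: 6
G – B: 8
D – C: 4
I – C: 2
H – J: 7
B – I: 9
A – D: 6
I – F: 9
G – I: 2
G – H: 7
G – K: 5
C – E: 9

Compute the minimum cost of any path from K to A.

14

Settle nodes by increasing distance from K:
K: 0
J: 1  (via K)
C: 4  (via K)
G: 5  (via K)
I: 6  (via C)
D: 8  (via C)
H: 8  (via J)
B: 13  (via G)
E: 13  (via C)
A: 14  (via D)
Shortest route: K–C–D–A = 14.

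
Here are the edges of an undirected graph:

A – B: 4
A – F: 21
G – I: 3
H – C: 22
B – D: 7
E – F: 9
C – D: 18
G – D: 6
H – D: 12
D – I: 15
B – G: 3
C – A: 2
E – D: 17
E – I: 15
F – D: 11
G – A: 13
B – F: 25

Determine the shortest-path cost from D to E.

17

Settle nodes by increasing distance from D:
D: 0
G: 6  (via D)
B: 7  (via D)
I: 9  (via G)
A: 11  (via B)
F: 11  (via D)
H: 12  (via D)
C: 13  (via A)
E: 17  (via D)
Shortest route: D–E = 17.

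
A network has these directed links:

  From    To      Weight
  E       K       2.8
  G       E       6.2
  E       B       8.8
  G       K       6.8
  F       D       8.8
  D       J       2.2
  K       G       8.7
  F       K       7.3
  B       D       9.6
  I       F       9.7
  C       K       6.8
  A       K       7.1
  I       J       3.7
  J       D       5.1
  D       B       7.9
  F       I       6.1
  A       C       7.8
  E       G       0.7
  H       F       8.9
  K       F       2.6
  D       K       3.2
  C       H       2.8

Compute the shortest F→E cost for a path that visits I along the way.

Shortest F→I: F → I = 6.1
Best I to E: I → J → D → K → G → E costing 26.9
Total via I: 6.1 + 26.9 = 33.

33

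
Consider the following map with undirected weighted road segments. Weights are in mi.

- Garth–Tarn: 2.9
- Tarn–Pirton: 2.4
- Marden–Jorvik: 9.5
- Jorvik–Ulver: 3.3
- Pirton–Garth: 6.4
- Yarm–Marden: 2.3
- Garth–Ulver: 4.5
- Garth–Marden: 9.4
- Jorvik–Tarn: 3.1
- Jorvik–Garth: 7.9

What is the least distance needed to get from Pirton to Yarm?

17 mi

Shortest distances from Pirton:
Pirton: 0
Tarn: 2.4  (via Pirton)
Garth: 5.3  (via Tarn)
Jorvik: 5.5  (via Tarn)
Ulver: 8.8  (via Jorvik)
Marden: 14.7  (via Garth)
Yarm: 17  (via Marden)
Shortest route: Pirton → Tarn → Garth → Marden → Yarm = 17 mi.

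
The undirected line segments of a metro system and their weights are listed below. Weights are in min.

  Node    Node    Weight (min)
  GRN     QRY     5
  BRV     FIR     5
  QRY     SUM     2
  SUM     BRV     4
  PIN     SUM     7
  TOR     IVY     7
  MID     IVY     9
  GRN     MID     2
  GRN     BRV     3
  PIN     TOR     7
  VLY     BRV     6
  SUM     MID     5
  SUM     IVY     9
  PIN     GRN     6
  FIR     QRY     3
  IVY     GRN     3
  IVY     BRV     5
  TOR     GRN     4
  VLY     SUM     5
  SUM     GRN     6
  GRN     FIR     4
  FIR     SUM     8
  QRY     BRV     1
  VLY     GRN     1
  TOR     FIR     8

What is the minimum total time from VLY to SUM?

5 min

Running Dijkstra from VLY:
VLY: 0
GRN: 1  (via VLY)
MID: 3  (via GRN)
BRV: 4  (via GRN)
IVY: 4  (via GRN)
QRY: 5  (via BRV)
FIR: 5  (via GRN)
TOR: 5  (via GRN)
SUM: 5  (via VLY)
Shortest route: VLY–SUM = 5 min.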